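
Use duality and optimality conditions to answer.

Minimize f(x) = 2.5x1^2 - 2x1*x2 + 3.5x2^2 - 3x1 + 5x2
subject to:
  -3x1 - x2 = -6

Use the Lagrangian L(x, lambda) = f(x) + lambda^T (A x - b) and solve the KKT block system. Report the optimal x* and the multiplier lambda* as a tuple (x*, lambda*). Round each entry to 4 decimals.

Form the Lagrangian:
  L(x, lambda) = (1/2) x^T Q x + c^T x + lambda^T (A x - b)
Stationarity (grad_x L = 0): Q x + c + A^T lambda = 0.
Primal feasibility: A x = b.

This gives the KKT block system:
  [ Q   A^T ] [ x     ]   [-c ]
  [ A    0  ] [ lambda ] = [ b ]

Solving the linear system:
  x*      = (1.95, 0.15)
  lambda* = (2.15)
  f(x*)   = 3.9

x* = (1.95, 0.15), lambda* = (2.15)


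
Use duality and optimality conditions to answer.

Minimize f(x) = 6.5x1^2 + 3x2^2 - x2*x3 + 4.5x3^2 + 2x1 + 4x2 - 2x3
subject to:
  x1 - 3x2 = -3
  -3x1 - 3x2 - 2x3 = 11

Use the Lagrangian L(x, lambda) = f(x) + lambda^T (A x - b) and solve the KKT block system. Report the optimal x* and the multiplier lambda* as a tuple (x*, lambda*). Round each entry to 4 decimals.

Form the Lagrangian:
  L(x, lambda) = (1/2) x^T Q x + c^T x + lambda^T (A x - b)
Stationarity (grad_x L = 0): Q x + c + A^T lambda = 0.
Primal feasibility: A x = b.

This gives the KKT block system:
  [ Q   A^T ] [ x     ]   [-c ]
  [ A    0  ] [ lambda ] = [ b ]

Solving the linear system:
  x*      = (-2.7386, 0.0871, -1.5229)
  lambda* = (9.9118, -7.8965)
  f(x*)   = 57.2571

x* = (-2.7386, 0.0871, -1.5229), lambda* = (9.9118, -7.8965)


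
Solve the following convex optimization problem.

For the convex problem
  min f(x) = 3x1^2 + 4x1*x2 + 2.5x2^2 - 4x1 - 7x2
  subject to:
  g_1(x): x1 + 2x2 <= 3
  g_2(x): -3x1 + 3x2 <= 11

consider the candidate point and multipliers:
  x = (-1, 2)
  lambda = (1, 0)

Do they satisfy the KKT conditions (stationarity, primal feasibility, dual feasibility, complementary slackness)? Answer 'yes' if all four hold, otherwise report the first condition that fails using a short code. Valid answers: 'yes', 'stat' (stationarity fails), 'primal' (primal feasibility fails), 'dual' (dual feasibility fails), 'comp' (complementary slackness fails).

Gradient of f: grad f(x) = Q x + c = (-2, -1)
Constraint values g_i(x) = a_i^T x - b_i:
  g_1((-1, 2)) = 0
  g_2((-1, 2)) = -2
Stationarity residual: grad f(x) + sum_i lambda_i a_i = (-1, 1)
  -> stationarity FAILS
Primal feasibility (all g_i <= 0): OK
Dual feasibility (all lambda_i >= 0): OK
Complementary slackness (lambda_i * g_i(x) = 0 for all i): OK

Verdict: the first failing condition is stationarity -> stat.

stat


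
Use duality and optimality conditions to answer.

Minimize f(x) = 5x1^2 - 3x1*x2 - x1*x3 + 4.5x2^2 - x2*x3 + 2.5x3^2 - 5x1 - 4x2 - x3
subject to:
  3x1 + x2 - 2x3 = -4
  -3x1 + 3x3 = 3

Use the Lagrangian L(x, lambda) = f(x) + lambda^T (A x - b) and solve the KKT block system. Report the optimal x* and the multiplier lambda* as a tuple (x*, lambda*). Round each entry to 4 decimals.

Form the Lagrangian:
  L(x, lambda) = (1/2) x^T Q x + c^T x + lambda^T (A x - b)
Stationarity (grad_x L = 0): Q x + c + A^T lambda = 0.
Primal feasibility: A x = b.

This gives the KKT block system:
  [ Q   A^T ] [ x     ]   [-c ]
  [ A    0  ] [ lambda ] = [ b ]

Solving the linear system:
  x*      = (-0.9667, -1.0333, 0.0333)
  lambda* = (10.4333, 6.5667)
  f(x*)   = 15.4833

x* = (-0.9667, -1.0333, 0.0333), lambda* = (10.4333, 6.5667)


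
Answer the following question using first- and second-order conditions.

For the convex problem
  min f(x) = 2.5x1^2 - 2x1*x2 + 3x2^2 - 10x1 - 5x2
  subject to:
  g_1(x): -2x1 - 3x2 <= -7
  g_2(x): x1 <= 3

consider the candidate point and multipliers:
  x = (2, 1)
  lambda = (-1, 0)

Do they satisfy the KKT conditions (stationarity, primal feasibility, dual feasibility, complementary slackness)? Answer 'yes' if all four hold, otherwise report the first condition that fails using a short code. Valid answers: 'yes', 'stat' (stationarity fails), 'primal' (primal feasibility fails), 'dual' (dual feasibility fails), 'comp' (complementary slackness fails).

Gradient of f: grad f(x) = Q x + c = (-2, -3)
Constraint values g_i(x) = a_i^T x - b_i:
  g_1((2, 1)) = 0
  g_2((2, 1)) = -1
Stationarity residual: grad f(x) + sum_i lambda_i a_i = (0, 0)
  -> stationarity OK
Primal feasibility (all g_i <= 0): OK
Dual feasibility (all lambda_i >= 0): FAILS
Complementary slackness (lambda_i * g_i(x) = 0 for all i): OK

Verdict: the first failing condition is dual_feasibility -> dual.

dual


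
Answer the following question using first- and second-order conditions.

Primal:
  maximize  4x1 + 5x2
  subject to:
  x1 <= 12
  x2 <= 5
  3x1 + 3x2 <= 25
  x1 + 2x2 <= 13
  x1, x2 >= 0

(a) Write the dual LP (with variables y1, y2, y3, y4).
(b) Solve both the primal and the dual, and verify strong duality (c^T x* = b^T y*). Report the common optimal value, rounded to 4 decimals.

The standard primal-dual pair for 'max c^T x s.t. A x <= b, x >= 0' is:
  Dual:  min b^T y  s.t.  A^T y >= c,  y >= 0.

So the dual LP is:
  minimize  12y1 + 5y2 + 25y3 + 13y4
  subject to:
    y1 + 3y3 + y4 >= 4
    y2 + 3y3 + 2y4 >= 5
    y1, y2, y3, y4 >= 0

Solving the primal: x* = (3.6667, 4.6667).
  primal value c^T x* = 38.
Solving the dual: y* = (0, 0, 1, 1).
  dual value b^T y* = 38.
Strong duality: c^T x* = b^T y*. Confirmed.

38


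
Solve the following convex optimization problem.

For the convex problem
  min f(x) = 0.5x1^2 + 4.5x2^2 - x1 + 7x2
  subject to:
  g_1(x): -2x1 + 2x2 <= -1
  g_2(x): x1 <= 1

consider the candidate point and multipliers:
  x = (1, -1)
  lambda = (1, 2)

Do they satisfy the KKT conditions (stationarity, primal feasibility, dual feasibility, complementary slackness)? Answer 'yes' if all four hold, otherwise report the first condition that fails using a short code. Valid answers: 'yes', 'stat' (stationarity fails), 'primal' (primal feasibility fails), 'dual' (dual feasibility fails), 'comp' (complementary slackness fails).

Gradient of f: grad f(x) = Q x + c = (0, -2)
Constraint values g_i(x) = a_i^T x - b_i:
  g_1((1, -1)) = -3
  g_2((1, -1)) = 0
Stationarity residual: grad f(x) + sum_i lambda_i a_i = (0, 0)
  -> stationarity OK
Primal feasibility (all g_i <= 0): OK
Dual feasibility (all lambda_i >= 0): OK
Complementary slackness (lambda_i * g_i(x) = 0 for all i): FAILS

Verdict: the first failing condition is complementary_slackness -> comp.

comp


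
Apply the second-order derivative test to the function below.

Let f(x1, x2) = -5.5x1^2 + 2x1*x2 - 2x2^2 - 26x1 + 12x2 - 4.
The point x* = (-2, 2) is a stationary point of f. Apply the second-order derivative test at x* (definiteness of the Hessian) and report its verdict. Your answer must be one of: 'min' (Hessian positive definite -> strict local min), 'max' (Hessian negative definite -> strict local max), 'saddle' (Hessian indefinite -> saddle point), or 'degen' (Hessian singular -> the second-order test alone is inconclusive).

Compute the Hessian H = grad^2 f:
  H = [[-11, 2], [2, -4]]
Verify stationarity: grad f(x*) = H x* + g = (0, 0).
Eigenvalues of H: -11.5311, -3.4689.
Both eigenvalues < 0, so H is negative definite -> x* is a strict local max.

max


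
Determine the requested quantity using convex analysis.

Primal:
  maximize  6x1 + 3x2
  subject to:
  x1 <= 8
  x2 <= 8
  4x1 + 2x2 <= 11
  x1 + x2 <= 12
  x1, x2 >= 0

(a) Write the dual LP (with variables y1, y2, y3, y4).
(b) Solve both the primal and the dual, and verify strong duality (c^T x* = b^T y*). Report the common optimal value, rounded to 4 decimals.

The standard primal-dual pair for 'max c^T x s.t. A x <= b, x >= 0' is:
  Dual:  min b^T y  s.t.  A^T y >= c,  y >= 0.

So the dual LP is:
  minimize  8y1 + 8y2 + 11y3 + 12y4
  subject to:
    y1 + 4y3 + y4 >= 6
    y2 + 2y3 + y4 >= 3
    y1, y2, y3, y4 >= 0

Solving the primal: x* = (2.75, 0).
  primal value c^T x* = 16.5.
Solving the dual: y* = (0, 0, 1.5, 0).
  dual value b^T y* = 16.5.
Strong duality: c^T x* = b^T y*. Confirmed.

16.5


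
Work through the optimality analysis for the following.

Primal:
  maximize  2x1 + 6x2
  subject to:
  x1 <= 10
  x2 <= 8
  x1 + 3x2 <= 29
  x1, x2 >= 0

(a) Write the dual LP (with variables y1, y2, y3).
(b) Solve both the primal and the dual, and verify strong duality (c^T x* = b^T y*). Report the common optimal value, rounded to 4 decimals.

The standard primal-dual pair for 'max c^T x s.t. A x <= b, x >= 0' is:
  Dual:  min b^T y  s.t.  A^T y >= c,  y >= 0.

So the dual LP is:
  minimize  10y1 + 8y2 + 29y3
  subject to:
    y1 + y3 >= 2
    y2 + 3y3 >= 6
    y1, y2, y3 >= 0

Solving the primal: x* = (5, 8).
  primal value c^T x* = 58.
Solving the dual: y* = (0, 0, 2).
  dual value b^T y* = 58.
Strong duality: c^T x* = b^T y*. Confirmed.

58


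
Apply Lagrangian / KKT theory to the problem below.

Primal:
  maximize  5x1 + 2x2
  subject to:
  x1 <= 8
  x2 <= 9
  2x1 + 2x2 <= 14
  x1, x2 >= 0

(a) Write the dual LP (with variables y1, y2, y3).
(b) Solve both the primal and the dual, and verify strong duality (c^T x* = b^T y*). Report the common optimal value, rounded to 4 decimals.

The standard primal-dual pair for 'max c^T x s.t. A x <= b, x >= 0' is:
  Dual:  min b^T y  s.t.  A^T y >= c,  y >= 0.

So the dual LP is:
  minimize  8y1 + 9y2 + 14y3
  subject to:
    y1 + 2y3 >= 5
    y2 + 2y3 >= 2
    y1, y2, y3 >= 0

Solving the primal: x* = (7, 0).
  primal value c^T x* = 35.
Solving the dual: y* = (0, 0, 2.5).
  dual value b^T y* = 35.
Strong duality: c^T x* = b^T y*. Confirmed.

35


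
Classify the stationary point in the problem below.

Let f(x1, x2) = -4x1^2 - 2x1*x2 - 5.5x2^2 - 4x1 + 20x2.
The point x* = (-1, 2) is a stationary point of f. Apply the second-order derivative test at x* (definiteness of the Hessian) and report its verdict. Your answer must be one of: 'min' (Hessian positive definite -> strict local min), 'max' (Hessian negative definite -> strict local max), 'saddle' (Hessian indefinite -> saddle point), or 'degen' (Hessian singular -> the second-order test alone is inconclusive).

Compute the Hessian H = grad^2 f:
  H = [[-8, -2], [-2, -11]]
Verify stationarity: grad f(x*) = H x* + g = (0, 0).
Eigenvalues of H: -12, -7.
Both eigenvalues < 0, so H is negative definite -> x* is a strict local max.

max


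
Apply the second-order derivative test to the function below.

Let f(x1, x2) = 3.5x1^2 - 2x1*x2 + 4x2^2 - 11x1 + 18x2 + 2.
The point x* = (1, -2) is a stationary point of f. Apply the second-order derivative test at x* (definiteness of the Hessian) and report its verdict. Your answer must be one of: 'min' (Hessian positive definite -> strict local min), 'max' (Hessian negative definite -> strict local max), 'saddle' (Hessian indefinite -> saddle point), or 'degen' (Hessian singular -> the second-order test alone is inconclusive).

Compute the Hessian H = grad^2 f:
  H = [[7, -2], [-2, 8]]
Verify stationarity: grad f(x*) = H x* + g = (0, 0).
Eigenvalues of H: 5.4384, 9.5616.
Both eigenvalues > 0, so H is positive definite -> x* is a strict local min.

min


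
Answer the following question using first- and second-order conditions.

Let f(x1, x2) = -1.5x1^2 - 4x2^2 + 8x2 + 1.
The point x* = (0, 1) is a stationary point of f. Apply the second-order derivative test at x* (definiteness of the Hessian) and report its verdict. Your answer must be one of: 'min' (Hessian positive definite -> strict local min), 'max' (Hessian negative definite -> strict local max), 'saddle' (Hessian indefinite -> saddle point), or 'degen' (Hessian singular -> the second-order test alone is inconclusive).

Compute the Hessian H = grad^2 f:
  H = [[-3, 0], [0, -8]]
Verify stationarity: grad f(x*) = H x* + g = (0, 0).
Eigenvalues of H: -8, -3.
Both eigenvalues < 0, so H is negative definite -> x* is a strict local max.

max


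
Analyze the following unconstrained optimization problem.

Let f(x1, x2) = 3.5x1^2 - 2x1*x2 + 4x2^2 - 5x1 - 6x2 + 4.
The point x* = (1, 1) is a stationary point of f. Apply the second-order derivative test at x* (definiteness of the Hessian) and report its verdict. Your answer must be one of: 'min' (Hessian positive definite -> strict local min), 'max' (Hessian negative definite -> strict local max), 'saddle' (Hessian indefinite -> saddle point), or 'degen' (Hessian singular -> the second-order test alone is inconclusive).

Compute the Hessian H = grad^2 f:
  H = [[7, -2], [-2, 8]]
Verify stationarity: grad f(x*) = H x* + g = (0, 0).
Eigenvalues of H: 5.4384, 9.5616.
Both eigenvalues > 0, so H is positive definite -> x* is a strict local min.

min


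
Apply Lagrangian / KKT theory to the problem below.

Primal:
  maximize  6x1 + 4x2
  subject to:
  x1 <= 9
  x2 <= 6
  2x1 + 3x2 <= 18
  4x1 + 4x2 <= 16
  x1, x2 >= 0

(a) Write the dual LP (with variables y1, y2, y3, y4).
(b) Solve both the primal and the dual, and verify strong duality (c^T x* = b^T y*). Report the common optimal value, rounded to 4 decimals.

The standard primal-dual pair for 'max c^T x s.t. A x <= b, x >= 0' is:
  Dual:  min b^T y  s.t.  A^T y >= c,  y >= 0.

So the dual LP is:
  minimize  9y1 + 6y2 + 18y3 + 16y4
  subject to:
    y1 + 2y3 + 4y4 >= 6
    y2 + 3y3 + 4y4 >= 4
    y1, y2, y3, y4 >= 0

Solving the primal: x* = (4, 0).
  primal value c^T x* = 24.
Solving the dual: y* = (0, 0, 0, 1.5).
  dual value b^T y* = 24.
Strong duality: c^T x* = b^T y*. Confirmed.

24


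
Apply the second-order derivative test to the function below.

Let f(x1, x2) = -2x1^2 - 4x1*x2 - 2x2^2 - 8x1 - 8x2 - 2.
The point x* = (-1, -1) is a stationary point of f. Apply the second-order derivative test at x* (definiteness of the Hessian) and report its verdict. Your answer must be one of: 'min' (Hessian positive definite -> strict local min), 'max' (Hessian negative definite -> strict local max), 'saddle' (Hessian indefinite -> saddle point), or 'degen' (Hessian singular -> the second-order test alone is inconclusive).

Compute the Hessian H = grad^2 f:
  H = [[-4, -4], [-4, -4]]
Verify stationarity: grad f(x*) = H x* + g = (0, 0).
Eigenvalues of H: -8, 0.
H has a zero eigenvalue (singular; negative semidefinite but not definite), so H is neither positive definite, negative definite, nor indefinite. The second-order test alone is inconclusive -> degen.
(Indeed, f is constant along the null direction of H through x*, so x* is not a strict local extremum.)

degen


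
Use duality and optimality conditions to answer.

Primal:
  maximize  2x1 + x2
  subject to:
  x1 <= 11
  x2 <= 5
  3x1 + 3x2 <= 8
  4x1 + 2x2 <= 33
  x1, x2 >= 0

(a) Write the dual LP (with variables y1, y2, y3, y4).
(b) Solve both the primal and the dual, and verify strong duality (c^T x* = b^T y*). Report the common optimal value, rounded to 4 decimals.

The standard primal-dual pair for 'max c^T x s.t. A x <= b, x >= 0' is:
  Dual:  min b^T y  s.t.  A^T y >= c,  y >= 0.

So the dual LP is:
  minimize  11y1 + 5y2 + 8y3 + 33y4
  subject to:
    y1 + 3y3 + 4y4 >= 2
    y2 + 3y3 + 2y4 >= 1
    y1, y2, y3, y4 >= 0

Solving the primal: x* = (2.6667, 0).
  primal value c^T x* = 5.3333.
Solving the dual: y* = (0, 0, 0.6667, 0).
  dual value b^T y* = 5.3333.
Strong duality: c^T x* = b^T y*. Confirmed.

5.3333


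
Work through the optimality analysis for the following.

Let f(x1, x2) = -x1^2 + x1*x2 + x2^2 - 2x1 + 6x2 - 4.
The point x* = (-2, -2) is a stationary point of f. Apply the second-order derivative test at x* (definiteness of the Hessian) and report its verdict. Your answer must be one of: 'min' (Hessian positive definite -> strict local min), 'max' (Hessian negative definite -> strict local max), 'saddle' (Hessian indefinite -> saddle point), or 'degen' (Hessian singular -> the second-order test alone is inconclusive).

Compute the Hessian H = grad^2 f:
  H = [[-2, 1], [1, 2]]
Verify stationarity: grad f(x*) = H x* + g = (0, 0).
Eigenvalues of H: -2.2361, 2.2361.
Eigenvalues have mixed signs, so H is indefinite -> x* is a saddle point.

saddle


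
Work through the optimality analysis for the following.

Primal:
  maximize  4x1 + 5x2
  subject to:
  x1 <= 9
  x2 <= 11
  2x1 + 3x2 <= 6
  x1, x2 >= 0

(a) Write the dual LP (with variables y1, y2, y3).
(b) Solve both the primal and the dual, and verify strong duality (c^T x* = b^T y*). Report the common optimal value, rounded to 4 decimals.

The standard primal-dual pair for 'max c^T x s.t. A x <= b, x >= 0' is:
  Dual:  min b^T y  s.t.  A^T y >= c,  y >= 0.

So the dual LP is:
  minimize  9y1 + 11y2 + 6y3
  subject to:
    y1 + 2y3 >= 4
    y2 + 3y3 >= 5
    y1, y2, y3 >= 0

Solving the primal: x* = (3, 0).
  primal value c^T x* = 12.
Solving the dual: y* = (0, 0, 2).
  dual value b^T y* = 12.
Strong duality: c^T x* = b^T y*. Confirmed.

12


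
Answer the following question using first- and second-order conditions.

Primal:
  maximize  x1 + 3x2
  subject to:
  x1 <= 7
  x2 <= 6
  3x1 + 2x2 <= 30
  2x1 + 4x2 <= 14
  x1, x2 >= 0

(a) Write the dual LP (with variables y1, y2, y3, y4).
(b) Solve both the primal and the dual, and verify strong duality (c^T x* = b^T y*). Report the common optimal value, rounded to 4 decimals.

The standard primal-dual pair for 'max c^T x s.t. A x <= b, x >= 0' is:
  Dual:  min b^T y  s.t.  A^T y >= c,  y >= 0.

So the dual LP is:
  minimize  7y1 + 6y2 + 30y3 + 14y4
  subject to:
    y1 + 3y3 + 2y4 >= 1
    y2 + 2y3 + 4y4 >= 3
    y1, y2, y3, y4 >= 0

Solving the primal: x* = (0, 3.5).
  primal value c^T x* = 10.5.
Solving the dual: y* = (0, 0, 0, 0.75).
  dual value b^T y* = 10.5.
Strong duality: c^T x* = b^T y*. Confirmed.

10.5


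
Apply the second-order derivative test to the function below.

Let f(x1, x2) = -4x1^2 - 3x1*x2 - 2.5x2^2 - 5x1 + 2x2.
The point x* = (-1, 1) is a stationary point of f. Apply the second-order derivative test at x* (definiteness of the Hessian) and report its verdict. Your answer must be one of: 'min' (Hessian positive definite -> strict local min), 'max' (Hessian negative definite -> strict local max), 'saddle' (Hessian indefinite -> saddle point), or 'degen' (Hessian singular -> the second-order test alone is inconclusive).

Compute the Hessian H = grad^2 f:
  H = [[-8, -3], [-3, -5]]
Verify stationarity: grad f(x*) = H x* + g = (0, 0).
Eigenvalues of H: -9.8541, -3.1459.
Both eigenvalues < 0, so H is negative definite -> x* is a strict local max.

max


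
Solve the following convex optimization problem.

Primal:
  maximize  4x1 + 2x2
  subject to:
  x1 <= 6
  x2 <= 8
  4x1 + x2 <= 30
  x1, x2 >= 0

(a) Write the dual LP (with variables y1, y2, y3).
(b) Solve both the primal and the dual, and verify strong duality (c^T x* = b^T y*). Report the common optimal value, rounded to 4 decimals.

The standard primal-dual pair for 'max c^T x s.t. A x <= b, x >= 0' is:
  Dual:  min b^T y  s.t.  A^T y >= c,  y >= 0.

So the dual LP is:
  minimize  6y1 + 8y2 + 30y3
  subject to:
    y1 + 4y3 >= 4
    y2 + y3 >= 2
    y1, y2, y3 >= 0

Solving the primal: x* = (5.5, 8).
  primal value c^T x* = 38.
Solving the dual: y* = (0, 1, 1).
  dual value b^T y* = 38.
Strong duality: c^T x* = b^T y*. Confirmed.

38


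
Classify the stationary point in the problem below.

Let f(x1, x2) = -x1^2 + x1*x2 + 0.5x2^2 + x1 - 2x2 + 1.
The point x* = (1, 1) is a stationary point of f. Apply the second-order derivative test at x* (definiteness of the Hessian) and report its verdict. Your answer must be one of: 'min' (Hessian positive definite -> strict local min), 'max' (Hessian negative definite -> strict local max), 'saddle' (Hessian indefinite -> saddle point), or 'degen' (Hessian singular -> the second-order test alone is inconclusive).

Compute the Hessian H = grad^2 f:
  H = [[-2, 1], [1, 1]]
Verify stationarity: grad f(x*) = H x* + g = (0, 0).
Eigenvalues of H: -2.3028, 1.3028.
Eigenvalues have mixed signs, so H is indefinite -> x* is a saddle point.

saddle


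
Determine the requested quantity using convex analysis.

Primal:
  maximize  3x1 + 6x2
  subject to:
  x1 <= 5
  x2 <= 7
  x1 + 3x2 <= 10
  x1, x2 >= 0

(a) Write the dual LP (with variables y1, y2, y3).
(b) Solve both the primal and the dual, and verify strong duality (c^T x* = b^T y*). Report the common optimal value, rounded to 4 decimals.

The standard primal-dual pair for 'max c^T x s.t. A x <= b, x >= 0' is:
  Dual:  min b^T y  s.t.  A^T y >= c,  y >= 0.

So the dual LP is:
  minimize  5y1 + 7y2 + 10y3
  subject to:
    y1 + y3 >= 3
    y2 + 3y3 >= 6
    y1, y2, y3 >= 0

Solving the primal: x* = (5, 1.6667).
  primal value c^T x* = 25.
Solving the dual: y* = (1, 0, 2).
  dual value b^T y* = 25.
Strong duality: c^T x* = b^T y*. Confirmed.

25


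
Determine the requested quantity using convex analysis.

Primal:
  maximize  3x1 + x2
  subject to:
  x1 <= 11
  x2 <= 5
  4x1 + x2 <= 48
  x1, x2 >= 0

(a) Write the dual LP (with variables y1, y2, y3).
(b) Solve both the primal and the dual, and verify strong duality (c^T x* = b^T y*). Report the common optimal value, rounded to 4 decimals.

The standard primal-dual pair for 'max c^T x s.t. A x <= b, x >= 0' is:
  Dual:  min b^T y  s.t.  A^T y >= c,  y >= 0.

So the dual LP is:
  minimize  11y1 + 5y2 + 48y3
  subject to:
    y1 + 4y3 >= 3
    y2 + y3 >= 1
    y1, y2, y3 >= 0

Solving the primal: x* = (10.75, 5).
  primal value c^T x* = 37.25.
Solving the dual: y* = (0, 0.25, 0.75).
  dual value b^T y* = 37.25.
Strong duality: c^T x* = b^T y*. Confirmed.

37.25


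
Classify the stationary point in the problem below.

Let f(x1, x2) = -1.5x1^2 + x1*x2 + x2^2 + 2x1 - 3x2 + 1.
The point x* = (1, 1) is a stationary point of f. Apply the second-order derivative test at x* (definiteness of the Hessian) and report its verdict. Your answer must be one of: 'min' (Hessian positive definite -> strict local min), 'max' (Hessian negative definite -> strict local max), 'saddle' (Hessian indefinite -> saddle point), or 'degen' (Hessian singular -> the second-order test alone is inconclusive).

Compute the Hessian H = grad^2 f:
  H = [[-3, 1], [1, 2]]
Verify stationarity: grad f(x*) = H x* + g = (0, 0).
Eigenvalues of H: -3.1926, 2.1926.
Eigenvalues have mixed signs, so H is indefinite -> x* is a saddle point.

saddle


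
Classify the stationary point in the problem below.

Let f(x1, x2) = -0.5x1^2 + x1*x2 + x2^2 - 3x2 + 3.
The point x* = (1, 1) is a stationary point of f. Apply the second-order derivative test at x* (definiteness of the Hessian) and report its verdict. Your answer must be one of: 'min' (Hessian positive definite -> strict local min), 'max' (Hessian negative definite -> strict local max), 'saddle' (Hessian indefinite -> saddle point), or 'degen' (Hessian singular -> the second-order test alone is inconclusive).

Compute the Hessian H = grad^2 f:
  H = [[-1, 1], [1, 2]]
Verify stationarity: grad f(x*) = H x* + g = (0, 0).
Eigenvalues of H: -1.3028, 2.3028.
Eigenvalues have mixed signs, so H is indefinite -> x* is a saddle point.

saddle


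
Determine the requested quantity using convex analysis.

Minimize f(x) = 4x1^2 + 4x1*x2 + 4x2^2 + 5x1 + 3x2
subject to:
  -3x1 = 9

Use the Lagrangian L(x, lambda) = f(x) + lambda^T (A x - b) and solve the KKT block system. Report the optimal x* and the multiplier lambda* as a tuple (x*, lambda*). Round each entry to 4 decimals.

Form the Lagrangian:
  L(x, lambda) = (1/2) x^T Q x + c^T x + lambda^T (A x - b)
Stationarity (grad_x L = 0): Q x + c + A^T lambda = 0.
Primal feasibility: A x = b.

This gives the KKT block system:
  [ Q   A^T ] [ x     ]   [-c ]
  [ A    0  ] [ lambda ] = [ b ]

Solving the linear system:
  x*      = (-3, 1.125)
  lambda* = (-4.8333)
  f(x*)   = 15.9375

x* = (-3, 1.125), lambda* = (-4.8333)


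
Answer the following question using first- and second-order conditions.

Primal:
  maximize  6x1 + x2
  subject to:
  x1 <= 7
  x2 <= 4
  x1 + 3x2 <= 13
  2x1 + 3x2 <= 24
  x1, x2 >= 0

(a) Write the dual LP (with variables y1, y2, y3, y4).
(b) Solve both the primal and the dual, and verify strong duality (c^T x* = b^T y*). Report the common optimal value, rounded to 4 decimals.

The standard primal-dual pair for 'max c^T x s.t. A x <= b, x >= 0' is:
  Dual:  min b^T y  s.t.  A^T y >= c,  y >= 0.

So the dual LP is:
  minimize  7y1 + 4y2 + 13y3 + 24y4
  subject to:
    y1 + y3 + 2y4 >= 6
    y2 + 3y3 + 3y4 >= 1
    y1, y2, y3, y4 >= 0

Solving the primal: x* = (7, 2).
  primal value c^T x* = 44.
Solving the dual: y* = (5.6667, 0, 0.3333, 0).
  dual value b^T y* = 44.
Strong duality: c^T x* = b^T y*. Confirmed.

44


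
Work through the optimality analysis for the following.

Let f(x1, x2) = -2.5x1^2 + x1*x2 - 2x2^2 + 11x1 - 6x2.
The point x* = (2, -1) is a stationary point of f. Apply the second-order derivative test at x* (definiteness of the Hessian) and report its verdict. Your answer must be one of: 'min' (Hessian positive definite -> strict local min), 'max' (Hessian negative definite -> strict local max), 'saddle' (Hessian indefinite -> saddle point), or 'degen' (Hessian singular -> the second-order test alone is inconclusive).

Compute the Hessian H = grad^2 f:
  H = [[-5, 1], [1, -4]]
Verify stationarity: grad f(x*) = H x* + g = (0, 0).
Eigenvalues of H: -5.618, -3.382.
Both eigenvalues < 0, so H is negative definite -> x* is a strict local max.

max


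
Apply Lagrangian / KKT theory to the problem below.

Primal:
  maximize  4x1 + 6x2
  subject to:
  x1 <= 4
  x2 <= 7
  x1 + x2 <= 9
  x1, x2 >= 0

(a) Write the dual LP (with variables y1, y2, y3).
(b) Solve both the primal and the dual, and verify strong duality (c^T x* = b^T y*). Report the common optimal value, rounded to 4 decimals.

The standard primal-dual pair for 'max c^T x s.t. A x <= b, x >= 0' is:
  Dual:  min b^T y  s.t.  A^T y >= c,  y >= 0.

So the dual LP is:
  minimize  4y1 + 7y2 + 9y3
  subject to:
    y1 + y3 >= 4
    y2 + y3 >= 6
    y1, y2, y3 >= 0

Solving the primal: x* = (2, 7).
  primal value c^T x* = 50.
Solving the dual: y* = (0, 2, 4).
  dual value b^T y* = 50.
Strong duality: c^T x* = b^T y*. Confirmed.

50


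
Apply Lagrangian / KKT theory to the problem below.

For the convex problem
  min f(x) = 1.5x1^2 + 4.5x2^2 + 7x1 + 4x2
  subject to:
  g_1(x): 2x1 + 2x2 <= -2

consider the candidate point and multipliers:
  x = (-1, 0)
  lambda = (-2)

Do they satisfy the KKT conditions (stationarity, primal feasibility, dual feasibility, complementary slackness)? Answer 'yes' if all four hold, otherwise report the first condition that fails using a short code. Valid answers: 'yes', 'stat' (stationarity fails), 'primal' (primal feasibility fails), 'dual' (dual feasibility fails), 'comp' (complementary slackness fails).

Gradient of f: grad f(x) = Q x + c = (4, 4)
Constraint values g_i(x) = a_i^T x - b_i:
  g_1((-1, 0)) = 0
Stationarity residual: grad f(x) + sum_i lambda_i a_i = (0, 0)
  -> stationarity OK
Primal feasibility (all g_i <= 0): OK
Dual feasibility (all lambda_i >= 0): FAILS
Complementary slackness (lambda_i * g_i(x) = 0 for all i): OK

Verdict: the first failing condition is dual_feasibility -> dual.

dual


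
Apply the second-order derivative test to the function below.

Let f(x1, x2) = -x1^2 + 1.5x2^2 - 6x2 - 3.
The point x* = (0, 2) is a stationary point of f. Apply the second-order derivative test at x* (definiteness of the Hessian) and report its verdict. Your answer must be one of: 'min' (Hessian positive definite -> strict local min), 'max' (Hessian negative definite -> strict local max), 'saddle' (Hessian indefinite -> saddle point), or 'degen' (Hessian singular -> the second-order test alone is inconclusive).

Compute the Hessian H = grad^2 f:
  H = [[-2, 0], [0, 3]]
Verify stationarity: grad f(x*) = H x* + g = (0, 0).
Eigenvalues of H: -2, 3.
Eigenvalues have mixed signs, so H is indefinite -> x* is a saddle point.

saddle


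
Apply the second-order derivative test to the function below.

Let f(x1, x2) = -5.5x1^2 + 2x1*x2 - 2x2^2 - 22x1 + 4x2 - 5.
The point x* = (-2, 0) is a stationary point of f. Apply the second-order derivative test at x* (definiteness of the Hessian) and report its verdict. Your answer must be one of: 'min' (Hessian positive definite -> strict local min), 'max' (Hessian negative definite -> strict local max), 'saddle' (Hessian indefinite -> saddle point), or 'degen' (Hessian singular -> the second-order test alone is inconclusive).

Compute the Hessian H = grad^2 f:
  H = [[-11, 2], [2, -4]]
Verify stationarity: grad f(x*) = H x* + g = (0, 0).
Eigenvalues of H: -11.5311, -3.4689.
Both eigenvalues < 0, so H is negative definite -> x* is a strict local max.

max


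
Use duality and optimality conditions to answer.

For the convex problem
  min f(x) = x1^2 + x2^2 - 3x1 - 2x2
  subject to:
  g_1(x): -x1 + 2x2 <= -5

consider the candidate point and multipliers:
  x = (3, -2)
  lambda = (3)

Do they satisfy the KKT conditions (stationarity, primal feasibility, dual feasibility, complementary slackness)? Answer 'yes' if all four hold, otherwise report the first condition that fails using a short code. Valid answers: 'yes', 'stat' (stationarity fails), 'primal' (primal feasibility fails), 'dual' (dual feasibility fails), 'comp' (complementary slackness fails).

Gradient of f: grad f(x) = Q x + c = (3, -6)
Constraint values g_i(x) = a_i^T x - b_i:
  g_1((3, -2)) = -2
Stationarity residual: grad f(x) + sum_i lambda_i a_i = (0, 0)
  -> stationarity OK
Primal feasibility (all g_i <= 0): OK
Dual feasibility (all lambda_i >= 0): OK
Complementary slackness (lambda_i * g_i(x) = 0 for all i): FAILS

Verdict: the first failing condition is complementary_slackness -> comp.

comp


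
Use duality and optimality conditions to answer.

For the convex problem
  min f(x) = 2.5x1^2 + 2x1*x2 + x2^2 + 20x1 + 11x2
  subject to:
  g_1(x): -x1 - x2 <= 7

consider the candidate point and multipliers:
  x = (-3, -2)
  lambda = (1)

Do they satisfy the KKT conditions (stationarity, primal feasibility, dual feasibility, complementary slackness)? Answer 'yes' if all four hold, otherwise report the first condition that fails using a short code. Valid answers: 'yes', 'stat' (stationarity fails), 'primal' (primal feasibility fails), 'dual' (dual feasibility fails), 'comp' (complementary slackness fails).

Gradient of f: grad f(x) = Q x + c = (1, 1)
Constraint values g_i(x) = a_i^T x - b_i:
  g_1((-3, -2)) = -2
Stationarity residual: grad f(x) + sum_i lambda_i a_i = (0, 0)
  -> stationarity OK
Primal feasibility (all g_i <= 0): OK
Dual feasibility (all lambda_i >= 0): OK
Complementary slackness (lambda_i * g_i(x) = 0 for all i): FAILS

Verdict: the first failing condition is complementary_slackness -> comp.

comp


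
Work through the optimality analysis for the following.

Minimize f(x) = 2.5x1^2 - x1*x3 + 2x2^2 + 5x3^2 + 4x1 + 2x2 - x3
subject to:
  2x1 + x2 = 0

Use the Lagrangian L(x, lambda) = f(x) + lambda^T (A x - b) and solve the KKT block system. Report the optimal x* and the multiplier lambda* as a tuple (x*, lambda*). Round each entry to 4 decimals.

Form the Lagrangian:
  L(x, lambda) = (1/2) x^T Q x + c^T x + lambda^T (A x - b)
Stationarity (grad_x L = 0): Q x + c + A^T lambda = 0.
Primal feasibility: A x = b.

This gives the KKT block system:
  [ Q   A^T ] [ x     ]   [-c ]
  [ A    0  ] [ lambda ] = [ b ]

Solving the linear system:
  x*      = (0.0048, -0.0096, 0.1005)
  lambda* = (-1.9617)
  f(x*)   = -0.0502

x* = (0.0048, -0.0096, 0.1005), lambda* = (-1.9617)


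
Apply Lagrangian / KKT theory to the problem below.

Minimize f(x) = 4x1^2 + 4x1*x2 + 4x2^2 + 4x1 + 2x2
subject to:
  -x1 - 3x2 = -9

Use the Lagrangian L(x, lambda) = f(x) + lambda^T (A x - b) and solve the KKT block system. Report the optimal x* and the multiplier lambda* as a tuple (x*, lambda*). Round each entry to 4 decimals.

Form the Lagrangian:
  L(x, lambda) = (1/2) x^T Q x + c^T x + lambda^T (A x - b)
Stationarity (grad_x L = 0): Q x + c + A^T lambda = 0.
Primal feasibility: A x = b.

This gives the KKT block system:
  [ Q   A^T ] [ x     ]   [-c ]
  [ A    0  ] [ lambda ] = [ b ]

Solving the linear system:
  x*      = (-1.1786, 3.3929)
  lambda* = (8.1429)
  f(x*)   = 37.6786

x* = (-1.1786, 3.3929), lambda* = (8.1429)


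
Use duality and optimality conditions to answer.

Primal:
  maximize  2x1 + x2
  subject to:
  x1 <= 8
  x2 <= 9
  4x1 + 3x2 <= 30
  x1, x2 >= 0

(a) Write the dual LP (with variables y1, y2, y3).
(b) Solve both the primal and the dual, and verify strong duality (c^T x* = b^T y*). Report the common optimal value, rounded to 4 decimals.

The standard primal-dual pair for 'max c^T x s.t. A x <= b, x >= 0' is:
  Dual:  min b^T y  s.t.  A^T y >= c,  y >= 0.

So the dual LP is:
  minimize  8y1 + 9y2 + 30y3
  subject to:
    y1 + 4y3 >= 2
    y2 + 3y3 >= 1
    y1, y2, y3 >= 0

Solving the primal: x* = (7.5, 0).
  primal value c^T x* = 15.
Solving the dual: y* = (0, 0, 0.5).
  dual value b^T y* = 15.
Strong duality: c^T x* = b^T y*. Confirmed.

15


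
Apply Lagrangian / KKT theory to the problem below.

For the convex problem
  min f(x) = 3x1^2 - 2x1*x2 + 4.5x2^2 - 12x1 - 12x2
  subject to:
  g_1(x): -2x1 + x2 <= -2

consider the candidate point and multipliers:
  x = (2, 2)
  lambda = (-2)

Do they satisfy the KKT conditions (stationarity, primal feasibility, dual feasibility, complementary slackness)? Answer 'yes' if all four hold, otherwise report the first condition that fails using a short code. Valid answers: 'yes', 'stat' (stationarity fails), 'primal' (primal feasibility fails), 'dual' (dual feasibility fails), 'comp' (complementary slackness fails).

Gradient of f: grad f(x) = Q x + c = (-4, 2)
Constraint values g_i(x) = a_i^T x - b_i:
  g_1((2, 2)) = 0
Stationarity residual: grad f(x) + sum_i lambda_i a_i = (0, 0)
  -> stationarity OK
Primal feasibility (all g_i <= 0): OK
Dual feasibility (all lambda_i >= 0): FAILS
Complementary slackness (lambda_i * g_i(x) = 0 for all i): OK

Verdict: the first failing condition is dual_feasibility -> dual.

dual


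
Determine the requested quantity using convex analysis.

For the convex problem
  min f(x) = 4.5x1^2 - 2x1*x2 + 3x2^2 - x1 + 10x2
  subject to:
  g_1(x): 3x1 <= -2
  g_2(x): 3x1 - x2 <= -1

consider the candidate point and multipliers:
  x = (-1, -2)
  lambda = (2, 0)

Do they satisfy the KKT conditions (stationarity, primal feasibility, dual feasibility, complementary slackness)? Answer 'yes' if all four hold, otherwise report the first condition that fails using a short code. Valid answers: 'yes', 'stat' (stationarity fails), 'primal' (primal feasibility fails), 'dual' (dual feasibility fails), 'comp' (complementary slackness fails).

Gradient of f: grad f(x) = Q x + c = (-6, 0)
Constraint values g_i(x) = a_i^T x - b_i:
  g_1((-1, -2)) = -1
  g_2((-1, -2)) = 0
Stationarity residual: grad f(x) + sum_i lambda_i a_i = (0, 0)
  -> stationarity OK
Primal feasibility (all g_i <= 0): OK
Dual feasibility (all lambda_i >= 0): OK
Complementary slackness (lambda_i * g_i(x) = 0 for all i): FAILS

Verdict: the first failing condition is complementary_slackness -> comp.

comp


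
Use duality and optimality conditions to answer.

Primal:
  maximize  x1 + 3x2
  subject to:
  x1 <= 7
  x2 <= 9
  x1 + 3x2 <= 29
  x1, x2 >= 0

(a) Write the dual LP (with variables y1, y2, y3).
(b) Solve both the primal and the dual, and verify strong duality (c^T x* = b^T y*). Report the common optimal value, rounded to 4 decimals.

The standard primal-dual pair for 'max c^T x s.t. A x <= b, x >= 0' is:
  Dual:  min b^T y  s.t.  A^T y >= c,  y >= 0.

So the dual LP is:
  minimize  7y1 + 9y2 + 29y3
  subject to:
    y1 + y3 >= 1
    y2 + 3y3 >= 3
    y1, y2, y3 >= 0

Solving the primal: x* = (2, 9).
  primal value c^T x* = 29.
Solving the dual: y* = (0, 0, 1).
  dual value b^T y* = 29.
Strong duality: c^T x* = b^T y*. Confirmed.

29


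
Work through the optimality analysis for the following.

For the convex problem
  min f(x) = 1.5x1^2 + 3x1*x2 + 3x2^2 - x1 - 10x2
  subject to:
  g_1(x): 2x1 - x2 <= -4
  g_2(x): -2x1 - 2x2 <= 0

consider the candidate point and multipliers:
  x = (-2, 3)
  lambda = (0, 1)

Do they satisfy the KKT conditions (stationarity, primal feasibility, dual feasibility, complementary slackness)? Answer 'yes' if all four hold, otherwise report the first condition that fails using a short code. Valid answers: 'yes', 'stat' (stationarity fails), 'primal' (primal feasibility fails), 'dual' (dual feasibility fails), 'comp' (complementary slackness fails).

Gradient of f: grad f(x) = Q x + c = (2, 2)
Constraint values g_i(x) = a_i^T x - b_i:
  g_1((-2, 3)) = -3
  g_2((-2, 3)) = -2
Stationarity residual: grad f(x) + sum_i lambda_i a_i = (0, 0)
  -> stationarity OK
Primal feasibility (all g_i <= 0): OK
Dual feasibility (all lambda_i >= 0): OK
Complementary slackness (lambda_i * g_i(x) = 0 for all i): FAILS

Verdict: the first failing condition is complementary_slackness -> comp.

comp


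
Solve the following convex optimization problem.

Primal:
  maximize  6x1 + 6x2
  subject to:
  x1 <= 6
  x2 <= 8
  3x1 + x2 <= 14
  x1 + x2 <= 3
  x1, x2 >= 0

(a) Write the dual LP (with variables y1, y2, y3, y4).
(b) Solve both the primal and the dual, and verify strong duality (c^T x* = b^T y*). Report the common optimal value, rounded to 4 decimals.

The standard primal-dual pair for 'max c^T x s.t. A x <= b, x >= 0' is:
  Dual:  min b^T y  s.t.  A^T y >= c,  y >= 0.

So the dual LP is:
  minimize  6y1 + 8y2 + 14y3 + 3y4
  subject to:
    y1 + 3y3 + y4 >= 6
    y2 + y3 + y4 >= 6
    y1, y2, y3, y4 >= 0

Solving the primal: x* = (3, 0).
  primal value c^T x* = 18.
Solving the dual: y* = (0, 0, 0, 6).
  dual value b^T y* = 18.
Strong duality: c^T x* = b^T y*. Confirmed.

18


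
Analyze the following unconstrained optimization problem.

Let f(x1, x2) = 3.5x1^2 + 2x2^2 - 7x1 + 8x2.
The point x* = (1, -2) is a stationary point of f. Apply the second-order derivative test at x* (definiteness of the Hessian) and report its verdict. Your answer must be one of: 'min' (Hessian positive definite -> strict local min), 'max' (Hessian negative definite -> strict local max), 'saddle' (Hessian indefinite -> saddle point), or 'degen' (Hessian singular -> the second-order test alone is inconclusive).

Compute the Hessian H = grad^2 f:
  H = [[7, 0], [0, 4]]
Verify stationarity: grad f(x*) = H x* + g = (0, 0).
Eigenvalues of H: 4, 7.
Both eigenvalues > 0, so H is positive definite -> x* is a strict local min.

min


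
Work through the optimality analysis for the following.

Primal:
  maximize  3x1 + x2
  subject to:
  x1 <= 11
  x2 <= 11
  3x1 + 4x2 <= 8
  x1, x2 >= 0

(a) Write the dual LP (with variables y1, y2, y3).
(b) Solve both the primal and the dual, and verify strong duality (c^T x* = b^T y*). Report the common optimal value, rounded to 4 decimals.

The standard primal-dual pair for 'max c^T x s.t. A x <= b, x >= 0' is:
  Dual:  min b^T y  s.t.  A^T y >= c,  y >= 0.

So the dual LP is:
  minimize  11y1 + 11y2 + 8y3
  subject to:
    y1 + 3y3 >= 3
    y2 + 4y3 >= 1
    y1, y2, y3 >= 0

Solving the primal: x* = (2.6667, 0).
  primal value c^T x* = 8.
Solving the dual: y* = (0, 0, 1).
  dual value b^T y* = 8.
Strong duality: c^T x* = b^T y*. Confirmed.

8


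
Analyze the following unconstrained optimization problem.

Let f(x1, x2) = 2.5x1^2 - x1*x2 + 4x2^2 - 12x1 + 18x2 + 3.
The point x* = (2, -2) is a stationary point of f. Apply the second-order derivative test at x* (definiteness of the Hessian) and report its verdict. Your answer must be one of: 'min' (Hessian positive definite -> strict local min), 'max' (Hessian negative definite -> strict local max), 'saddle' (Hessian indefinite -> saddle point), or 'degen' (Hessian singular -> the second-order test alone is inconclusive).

Compute the Hessian H = grad^2 f:
  H = [[5, -1], [-1, 8]]
Verify stationarity: grad f(x*) = H x* + g = (0, 0).
Eigenvalues of H: 4.6972, 8.3028.
Both eigenvalues > 0, so H is positive definite -> x* is a strict local min.

min


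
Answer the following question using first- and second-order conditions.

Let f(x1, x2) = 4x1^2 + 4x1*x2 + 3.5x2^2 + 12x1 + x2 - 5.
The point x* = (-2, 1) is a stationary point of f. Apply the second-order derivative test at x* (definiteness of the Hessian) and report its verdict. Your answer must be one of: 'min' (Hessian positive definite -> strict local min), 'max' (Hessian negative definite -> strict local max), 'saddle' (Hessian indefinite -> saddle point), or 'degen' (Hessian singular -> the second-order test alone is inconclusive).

Compute the Hessian H = grad^2 f:
  H = [[8, 4], [4, 7]]
Verify stationarity: grad f(x*) = H x* + g = (0, 0).
Eigenvalues of H: 3.4689, 11.5311.
Both eigenvalues > 0, so H is positive definite -> x* is a strict local min.

min
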